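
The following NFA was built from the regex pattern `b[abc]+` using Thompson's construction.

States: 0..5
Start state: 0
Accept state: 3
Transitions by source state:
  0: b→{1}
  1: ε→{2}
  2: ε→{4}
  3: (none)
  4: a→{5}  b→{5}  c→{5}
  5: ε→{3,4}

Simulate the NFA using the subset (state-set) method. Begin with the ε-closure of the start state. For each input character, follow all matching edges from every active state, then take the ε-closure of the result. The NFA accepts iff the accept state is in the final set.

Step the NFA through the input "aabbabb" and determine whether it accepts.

initial (ε-close {0}): {0}
'a' @ 1: {}  — no active states
rest 'abbabb' ignored (set empty)
end set {} — state 3 not in

Answer: REJECT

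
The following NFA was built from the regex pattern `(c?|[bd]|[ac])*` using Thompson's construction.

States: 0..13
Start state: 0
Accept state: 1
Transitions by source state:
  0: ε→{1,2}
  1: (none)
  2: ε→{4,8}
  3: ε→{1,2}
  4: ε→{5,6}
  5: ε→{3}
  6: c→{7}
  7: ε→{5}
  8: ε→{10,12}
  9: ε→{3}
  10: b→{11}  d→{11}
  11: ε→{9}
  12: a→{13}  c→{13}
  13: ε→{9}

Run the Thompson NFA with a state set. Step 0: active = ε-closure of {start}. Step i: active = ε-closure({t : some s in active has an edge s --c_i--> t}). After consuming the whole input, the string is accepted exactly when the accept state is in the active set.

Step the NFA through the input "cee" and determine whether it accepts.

start: ε-closure({0}) = {0,1,2,3,4,5,6,8,10,12}
'c' @ 1: {1,2,3,4,5,6,7,8,9,10,12,13}  ✓accept
'e' @ 2: {}  — state set empty
rest 'e' ignored (set empty)
end set {} — state 1 not in

Answer: REJECT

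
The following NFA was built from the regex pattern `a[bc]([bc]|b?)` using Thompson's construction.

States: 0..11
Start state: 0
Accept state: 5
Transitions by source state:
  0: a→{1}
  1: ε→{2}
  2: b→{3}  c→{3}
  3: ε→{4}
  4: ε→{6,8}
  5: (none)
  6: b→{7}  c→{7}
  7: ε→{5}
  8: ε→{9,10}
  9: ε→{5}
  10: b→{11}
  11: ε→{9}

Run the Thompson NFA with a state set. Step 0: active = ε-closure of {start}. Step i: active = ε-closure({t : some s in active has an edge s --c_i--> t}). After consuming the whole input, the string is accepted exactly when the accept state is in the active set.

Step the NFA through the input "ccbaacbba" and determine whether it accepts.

Answer: REJECT

Steps:
S₀ = ε-closure({0}) = {0}
'c' @ 1: {}  — dead — no transitions
rest 'cbaacbba' ignored (set empty)
after full input: {}  (accept=5 not in)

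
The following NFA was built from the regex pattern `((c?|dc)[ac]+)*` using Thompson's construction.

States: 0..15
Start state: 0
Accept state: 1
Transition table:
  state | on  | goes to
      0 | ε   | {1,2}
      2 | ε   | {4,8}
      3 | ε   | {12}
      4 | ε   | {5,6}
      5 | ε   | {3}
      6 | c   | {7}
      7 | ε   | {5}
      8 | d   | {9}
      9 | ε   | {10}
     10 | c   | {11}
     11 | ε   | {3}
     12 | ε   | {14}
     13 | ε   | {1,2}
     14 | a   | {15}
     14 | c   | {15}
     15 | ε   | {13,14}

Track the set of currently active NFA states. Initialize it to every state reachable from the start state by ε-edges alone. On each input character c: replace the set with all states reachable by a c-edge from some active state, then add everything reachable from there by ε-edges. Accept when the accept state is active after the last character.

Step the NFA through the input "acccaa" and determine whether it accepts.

Answer: ACCEPT

Steps:
start: ε-closure({0}) = {0,1,2,3,4,5,6,8,12,14}
'a' @ 1: {1,2,3,4,5,6,8,12,13,14,15}  ✓accept
'c' @ 2: {1,2,3,4,5,6,7,8,12,13,14,15}  ✓accept
'c' @ 3: {1,2,3,4,5,6,7,8,12,13,14,15}  ✓accept
'c' @ 4: {1,2,3,4,5,6,7,8,12,13,14,15}  ✓accept
'a' @ 5: {1,2,3,4,5,6,8,12,13,14,15}  ✓accept
'a' @ 6: {1,2,3,4,5,6,8,12,13,14,15}  ✓accept
final: {1,2,3,4,5,6,8,12,13,14,15}; accept 1 in set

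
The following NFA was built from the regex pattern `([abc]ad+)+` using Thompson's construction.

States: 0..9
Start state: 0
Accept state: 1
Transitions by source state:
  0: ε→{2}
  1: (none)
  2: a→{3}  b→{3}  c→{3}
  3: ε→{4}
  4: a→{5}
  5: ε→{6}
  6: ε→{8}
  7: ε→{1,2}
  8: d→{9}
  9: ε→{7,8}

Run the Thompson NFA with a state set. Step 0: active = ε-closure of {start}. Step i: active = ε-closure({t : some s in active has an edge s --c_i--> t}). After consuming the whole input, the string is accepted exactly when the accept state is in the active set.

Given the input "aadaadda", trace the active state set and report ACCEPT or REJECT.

Answer: REJECT

Steps:
start: ε-closure({0}) = {0,2}
'a' @ 1: {3,4}
'a' @ 2: {5,6,8}
'd' @ 3: {1,2,7,8,9}  ✓accept
'a' @ 4: {3,4}
'a' @ 5: {5,6,8}
'd' @ 6: {1,2,7,8,9}  ✓accept
'd' @ 7: {1,2,7,8,9}  ✓accept
'a' @ 8: {3,4}
final: {3,4}; accept 1 not in set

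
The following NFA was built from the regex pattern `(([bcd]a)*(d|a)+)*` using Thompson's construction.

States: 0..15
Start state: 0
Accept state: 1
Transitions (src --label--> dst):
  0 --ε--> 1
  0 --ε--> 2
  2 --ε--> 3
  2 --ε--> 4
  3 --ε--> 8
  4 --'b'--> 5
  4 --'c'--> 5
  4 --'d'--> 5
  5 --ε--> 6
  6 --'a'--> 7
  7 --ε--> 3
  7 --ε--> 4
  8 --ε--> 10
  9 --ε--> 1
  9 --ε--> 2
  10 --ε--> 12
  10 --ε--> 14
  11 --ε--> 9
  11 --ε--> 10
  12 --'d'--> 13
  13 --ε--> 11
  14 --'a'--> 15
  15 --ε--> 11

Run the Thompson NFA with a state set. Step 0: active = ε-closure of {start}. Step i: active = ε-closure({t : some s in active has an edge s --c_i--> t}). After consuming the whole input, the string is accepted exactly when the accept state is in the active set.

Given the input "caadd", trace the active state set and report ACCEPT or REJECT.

initial (ε-close {0}): {0,1,2,3,4,8,10,12,14}
'c' @ 1: {5,6}
'a' @ 2: {3,4,7,8,10,12,14}
'a' @ 3: {1,2,3,4,8,9,10,11,12,14,15}  (accept∈set)
'd' @ 4: {1,2,3,4,5,6,8,9,10,11,12,13,14}  (accept∈set)
'd' @ 5: {1,2,3,4,5,6,8,9,10,11,12,13,14}  (accept∈set)
end set {1,2,3,4,5,6,8,9,10,11,12,13,14} — state 1 in

Answer: ACCEPT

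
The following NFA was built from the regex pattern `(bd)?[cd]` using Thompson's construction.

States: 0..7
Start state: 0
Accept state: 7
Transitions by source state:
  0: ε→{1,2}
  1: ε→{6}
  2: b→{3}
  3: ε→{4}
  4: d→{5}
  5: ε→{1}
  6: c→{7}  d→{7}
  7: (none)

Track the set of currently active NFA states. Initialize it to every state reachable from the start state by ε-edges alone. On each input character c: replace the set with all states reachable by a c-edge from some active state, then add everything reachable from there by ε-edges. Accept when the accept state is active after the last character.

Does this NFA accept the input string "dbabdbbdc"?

initial (ε-close {0}): {0,1,2,6}
'd' @ 1: {7}  (accept∈set)
'b' @ 2: {}  — state set empty
rest 'abdbbdc' ignored (set empty)
final: {}; accept 7 not in set

Answer: REJECT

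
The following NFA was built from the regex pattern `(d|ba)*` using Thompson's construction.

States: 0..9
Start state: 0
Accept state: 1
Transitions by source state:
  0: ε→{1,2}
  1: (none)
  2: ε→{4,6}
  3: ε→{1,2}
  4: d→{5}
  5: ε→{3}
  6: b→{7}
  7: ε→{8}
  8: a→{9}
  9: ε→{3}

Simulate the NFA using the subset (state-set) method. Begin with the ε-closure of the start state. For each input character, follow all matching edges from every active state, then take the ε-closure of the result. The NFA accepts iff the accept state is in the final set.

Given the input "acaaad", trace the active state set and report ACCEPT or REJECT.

Answer: REJECT

Derivation:
initial (ε-close {0}): {0,1,2,4,6}
'a' @ 1: {}  — state set empty
rest 'caaad' ignored (set empty)
after full input: {}  (accept=1 not in)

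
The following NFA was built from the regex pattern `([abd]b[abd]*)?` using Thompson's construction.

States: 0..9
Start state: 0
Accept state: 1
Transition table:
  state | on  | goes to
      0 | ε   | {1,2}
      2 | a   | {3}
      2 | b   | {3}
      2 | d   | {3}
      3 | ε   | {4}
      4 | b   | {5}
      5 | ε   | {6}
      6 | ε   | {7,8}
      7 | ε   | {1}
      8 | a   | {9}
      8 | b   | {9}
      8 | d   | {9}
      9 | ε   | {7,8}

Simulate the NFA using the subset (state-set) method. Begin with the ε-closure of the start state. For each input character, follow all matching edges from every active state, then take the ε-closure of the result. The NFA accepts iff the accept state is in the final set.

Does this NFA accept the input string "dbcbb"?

initial (ε-close {0}): {0,1,2}
'd' @ 1: {3,4}
'b' @ 2: {1,5,6,7,8}  (accept∈set)
'c' @ 3: {}  — dead — no transitions
rest 'bb' ignored (set empty)
after full input: {}  (accept=1 not in)

Answer: REJECT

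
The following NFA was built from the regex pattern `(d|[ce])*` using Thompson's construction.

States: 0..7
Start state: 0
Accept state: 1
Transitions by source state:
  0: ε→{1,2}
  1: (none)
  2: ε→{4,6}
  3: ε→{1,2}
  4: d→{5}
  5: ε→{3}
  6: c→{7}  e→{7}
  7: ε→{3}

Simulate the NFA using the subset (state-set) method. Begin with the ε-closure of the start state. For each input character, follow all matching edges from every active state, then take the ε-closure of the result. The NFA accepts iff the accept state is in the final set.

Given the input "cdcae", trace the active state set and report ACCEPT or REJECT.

S₀ = ε-closure({0}) = {0,1,2,4,6}
'c' @ 1: {1,2,3,4,6,7}  (accept∈set)
'd' @ 2: {1,2,3,4,5,6}  (accept∈set)
'c' @ 3: {1,2,3,4,6,7}  (accept∈set)
'a' @ 4: {}  — dead — no transitions
rest 'e' ignored (set empty)
after full input: {}  (accept=1 not in)

Answer: REJECT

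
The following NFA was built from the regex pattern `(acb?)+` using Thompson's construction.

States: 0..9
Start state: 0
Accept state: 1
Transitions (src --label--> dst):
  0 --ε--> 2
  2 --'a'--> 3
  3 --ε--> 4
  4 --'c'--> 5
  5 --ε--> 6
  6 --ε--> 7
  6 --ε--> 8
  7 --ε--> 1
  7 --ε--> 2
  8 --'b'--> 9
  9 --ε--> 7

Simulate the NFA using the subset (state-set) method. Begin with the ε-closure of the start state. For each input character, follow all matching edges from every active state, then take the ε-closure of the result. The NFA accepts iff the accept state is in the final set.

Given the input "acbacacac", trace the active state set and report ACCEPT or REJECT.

initial (ε-close {0}): {0,2}
'a' @ 1: {3,4}
'c' @ 2: {1,2,5,6,7,8}  (accept∈set)
'b' @ 3: {1,2,7,9}  (accept∈set)
'a' @ 4: {3,4}
'c' @ 5: {1,2,5,6,7,8}  (accept∈set)
'a' @ 6: {3,4}
'c' @ 7: {1,2,5,6,7,8}  (accept∈set)
'a' @ 8: {3,4}
'c' @ 9: {1,2,5,6,7,8}  (accept∈set)
end set {1,2,5,6,7,8} — state 1 in

Answer: ACCEPT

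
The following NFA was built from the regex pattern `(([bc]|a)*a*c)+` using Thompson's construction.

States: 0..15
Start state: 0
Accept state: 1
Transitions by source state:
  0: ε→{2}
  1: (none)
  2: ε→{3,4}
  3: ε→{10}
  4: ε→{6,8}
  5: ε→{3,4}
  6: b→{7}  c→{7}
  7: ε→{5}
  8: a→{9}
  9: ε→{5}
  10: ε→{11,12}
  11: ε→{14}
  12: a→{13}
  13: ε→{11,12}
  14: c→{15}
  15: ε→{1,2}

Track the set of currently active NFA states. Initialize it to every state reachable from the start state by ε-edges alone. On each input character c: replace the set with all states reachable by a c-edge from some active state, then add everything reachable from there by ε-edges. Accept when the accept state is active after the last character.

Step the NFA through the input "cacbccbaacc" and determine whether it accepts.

Answer: ACCEPT

Steps:
S₀ = ε-closure({0}) = {0,2,3,4,6,8,10,11,12,14}
'c' @ 1: {1,2,3,4,5,6,7,8,10,11,12,14,15}  [accepting]
'a' @ 2: {3,4,5,6,8,9,10,11,12,13,14}
'c' @ 3: {1,2,3,4,5,6,7,8,10,11,12,14,15}  [accepting]
'b' @ 4: {3,4,5,6,7,8,10,11,12,14}
'c' @ 5: {1,2,3,4,5,6,7,8,10,11,12,14,15}  [accepting]
'c' @ 6: {1,2,3,4,5,6,7,8,10,11,12,14,15}  [accepting]
'b' @ 7: {3,4,5,6,7,8,10,11,12,14}
'a' @ 8: {3,4,5,6,8,9,10,11,12,13,14}
'a' @ 9: {3,4,5,6,8,9,10,11,12,13,14}
'c' @ 10: {1,2,3,4,5,6,7,8,10,11,12,14,15}  [accepting]
'c' @ 11: {1,2,3,4,5,6,7,8,10,11,12,14,15}  [accepting]
end set {1,2,3,4,5,6,7,8,10,11,12,14,15} — state 1 in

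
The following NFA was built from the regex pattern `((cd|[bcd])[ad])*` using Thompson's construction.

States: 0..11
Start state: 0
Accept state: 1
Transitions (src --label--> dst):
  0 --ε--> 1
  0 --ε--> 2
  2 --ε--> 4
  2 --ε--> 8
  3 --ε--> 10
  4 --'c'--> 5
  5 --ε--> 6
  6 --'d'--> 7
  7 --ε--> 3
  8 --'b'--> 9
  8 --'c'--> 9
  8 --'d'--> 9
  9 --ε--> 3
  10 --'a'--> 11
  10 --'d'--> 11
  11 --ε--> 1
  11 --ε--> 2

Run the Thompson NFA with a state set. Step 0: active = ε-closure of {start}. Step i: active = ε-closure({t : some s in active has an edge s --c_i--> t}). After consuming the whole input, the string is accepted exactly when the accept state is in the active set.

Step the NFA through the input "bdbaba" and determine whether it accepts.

initial (ε-close {0}): {0,1,2,4,8}
'b' @ 1: {3,9,10}
'd' @ 2: {1,2,4,8,11}  [accepting]
'b' @ 3: {3,9,10}
'a' @ 4: {1,2,4,8,11}  [accepting]
'b' @ 5: {3,9,10}
'a' @ 6: {1,2,4,8,11}  [accepting]
final: {1,2,4,8,11}; accept 1 in set

Answer: ACCEPT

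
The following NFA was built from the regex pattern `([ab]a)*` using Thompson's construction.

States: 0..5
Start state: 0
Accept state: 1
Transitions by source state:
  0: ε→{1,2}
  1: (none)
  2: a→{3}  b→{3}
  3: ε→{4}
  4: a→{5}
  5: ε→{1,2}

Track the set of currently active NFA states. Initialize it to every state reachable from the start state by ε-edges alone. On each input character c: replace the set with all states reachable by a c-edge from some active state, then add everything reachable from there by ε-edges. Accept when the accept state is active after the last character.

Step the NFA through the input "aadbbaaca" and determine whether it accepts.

start: ε-closure({0}) = {0,1,2}
'a' @ 1: {3,4}
'a' @ 2: {1,2,5}  [accepting]
'd' @ 3: {}  — dead — no transitions
rest 'bbaaca' ignored (set empty)
after full input: {}  (accept=1 not in)

Answer: REJECT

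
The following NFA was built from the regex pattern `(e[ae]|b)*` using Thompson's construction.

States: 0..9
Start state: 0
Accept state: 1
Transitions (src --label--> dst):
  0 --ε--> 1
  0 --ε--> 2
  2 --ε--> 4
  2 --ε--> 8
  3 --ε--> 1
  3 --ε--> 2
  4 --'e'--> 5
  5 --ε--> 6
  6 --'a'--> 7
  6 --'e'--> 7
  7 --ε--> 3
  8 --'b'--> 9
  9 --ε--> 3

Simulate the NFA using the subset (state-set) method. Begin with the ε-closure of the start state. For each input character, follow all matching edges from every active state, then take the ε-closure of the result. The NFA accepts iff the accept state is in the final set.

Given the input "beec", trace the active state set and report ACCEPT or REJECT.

Answer: REJECT

Steps:
initial (ε-close {0}): {0,1,2,4,8}
'b' @ 1: {1,2,3,4,8,9}  ✓accept
'e' @ 2: {5,6}
'e' @ 3: {1,2,3,4,7,8}  ✓accept
'c' @ 4: {}  — state set empty
end set {} — state 1 not in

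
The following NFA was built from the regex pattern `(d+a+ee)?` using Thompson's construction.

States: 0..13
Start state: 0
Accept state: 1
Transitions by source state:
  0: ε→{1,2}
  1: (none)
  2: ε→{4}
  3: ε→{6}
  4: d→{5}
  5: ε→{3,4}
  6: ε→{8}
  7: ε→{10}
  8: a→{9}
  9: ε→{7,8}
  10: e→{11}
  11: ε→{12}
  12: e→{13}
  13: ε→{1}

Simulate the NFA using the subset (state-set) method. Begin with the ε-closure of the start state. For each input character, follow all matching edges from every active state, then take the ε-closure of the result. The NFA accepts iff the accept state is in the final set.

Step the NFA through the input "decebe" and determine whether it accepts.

S₀ = ε-closure({0}) = {0,1,2,4}
'd' @ 1: {3,4,5,6,8}
'e' @ 2: {}  — state set empty
rest 'cebe' ignored (set empty)
after full input: {}  (accept=1 not in)

Answer: REJECT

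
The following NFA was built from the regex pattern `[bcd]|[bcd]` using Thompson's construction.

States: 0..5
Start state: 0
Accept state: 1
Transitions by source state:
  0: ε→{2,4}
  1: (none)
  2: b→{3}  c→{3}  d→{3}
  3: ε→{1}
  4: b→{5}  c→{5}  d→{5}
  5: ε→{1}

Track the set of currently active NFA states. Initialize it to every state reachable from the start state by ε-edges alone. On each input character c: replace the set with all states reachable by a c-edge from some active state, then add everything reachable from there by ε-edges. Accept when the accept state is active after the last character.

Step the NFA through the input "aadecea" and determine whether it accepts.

initial (ε-close {0}): {0,2,4}
'a' @ 1: {}  — no active states
rest 'adecea' ignored (set empty)
end set {} — state 1 not in

Answer: REJECT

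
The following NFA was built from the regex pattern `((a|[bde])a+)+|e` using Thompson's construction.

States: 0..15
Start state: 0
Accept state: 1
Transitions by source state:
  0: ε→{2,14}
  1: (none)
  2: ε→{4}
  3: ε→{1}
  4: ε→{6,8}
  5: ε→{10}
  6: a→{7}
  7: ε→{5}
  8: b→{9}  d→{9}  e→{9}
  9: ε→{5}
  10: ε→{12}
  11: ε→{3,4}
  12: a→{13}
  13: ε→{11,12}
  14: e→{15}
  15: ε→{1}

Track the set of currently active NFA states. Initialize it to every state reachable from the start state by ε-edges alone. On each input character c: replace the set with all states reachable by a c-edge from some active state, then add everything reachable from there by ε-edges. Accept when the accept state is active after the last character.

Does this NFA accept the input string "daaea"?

Answer: ACCEPT

Trace:
start: ε-closure({0}) = {0,2,4,6,8,14}
'd' @ 1: {5,9,10,12}
'a' @ 2: {1,3,4,6,8,11,12,13}  (accept∈set)
'a' @ 3: {1,3,4,5,6,7,8,10,11,12,13}  (accept∈set)
'e' @ 4: {5,9,10,12}
'a' @ 5: {1,3,4,6,8,11,12,13}  (accept∈set)
final: {1,3,4,6,8,11,12,13}; accept 1 in set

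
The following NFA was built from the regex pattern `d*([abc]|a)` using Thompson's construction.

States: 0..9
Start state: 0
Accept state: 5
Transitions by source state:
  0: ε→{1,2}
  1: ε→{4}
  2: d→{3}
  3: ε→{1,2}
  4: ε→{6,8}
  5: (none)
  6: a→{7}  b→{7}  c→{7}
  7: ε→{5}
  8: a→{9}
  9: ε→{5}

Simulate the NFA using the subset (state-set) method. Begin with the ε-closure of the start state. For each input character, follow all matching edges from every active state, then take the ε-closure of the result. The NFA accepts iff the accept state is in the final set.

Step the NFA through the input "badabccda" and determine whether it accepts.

start: ε-closure({0}) = {0,1,2,4,6,8}
'b' @ 1: {5,7}  ✓accept
'a' @ 2: {}  — no active states
rest 'dabccda' ignored (set empty)
end set {} — state 5 not in

Answer: REJECT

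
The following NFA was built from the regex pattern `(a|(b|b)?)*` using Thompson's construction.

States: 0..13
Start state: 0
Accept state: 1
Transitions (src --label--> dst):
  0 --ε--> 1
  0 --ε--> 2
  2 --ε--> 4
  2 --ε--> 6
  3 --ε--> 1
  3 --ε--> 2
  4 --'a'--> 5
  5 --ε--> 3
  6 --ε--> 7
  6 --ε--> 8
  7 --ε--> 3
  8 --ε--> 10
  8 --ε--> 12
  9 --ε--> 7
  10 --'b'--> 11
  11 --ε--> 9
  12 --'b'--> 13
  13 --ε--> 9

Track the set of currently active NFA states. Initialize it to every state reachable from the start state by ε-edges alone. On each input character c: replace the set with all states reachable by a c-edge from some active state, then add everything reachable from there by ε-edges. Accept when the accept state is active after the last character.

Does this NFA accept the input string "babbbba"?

S₀ = ε-closure({0}) = {0,1,2,3,4,6,7,8,10,12}
'b' @ 1: {1,2,3,4,6,7,8,9,10,11,12,13}  ✓accept
'a' @ 2: {1,2,3,4,5,6,7,8,10,12}  ✓accept
'b' @ 3: {1,2,3,4,6,7,8,9,10,11,12,13}  ✓accept
'b' @ 4: {1,2,3,4,6,7,8,9,10,11,12,13}  ✓accept
'b' @ 5: {1,2,3,4,6,7,8,9,10,11,12,13}  ✓accept
'b' @ 6: {1,2,3,4,6,7,8,9,10,11,12,13}  ✓accept
'a' @ 7: {1,2,3,4,5,6,7,8,10,12}  ✓accept
after full input: {1,2,3,4,5,6,7,8,10,12}  (accept=1 in)

Answer: ACCEPT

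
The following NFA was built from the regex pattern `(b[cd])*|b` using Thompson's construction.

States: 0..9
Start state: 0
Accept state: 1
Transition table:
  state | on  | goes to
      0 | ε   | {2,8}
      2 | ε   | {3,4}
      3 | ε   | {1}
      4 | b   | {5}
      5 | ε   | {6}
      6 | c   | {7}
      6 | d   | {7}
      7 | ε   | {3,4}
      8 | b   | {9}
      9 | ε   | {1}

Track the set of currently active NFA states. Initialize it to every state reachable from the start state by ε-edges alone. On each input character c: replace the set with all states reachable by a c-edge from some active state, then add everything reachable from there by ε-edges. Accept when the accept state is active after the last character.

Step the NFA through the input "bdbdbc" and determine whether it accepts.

Answer: ACCEPT

Steps:
start: ε-closure({0}) = {0,1,2,3,4,8}
'b' @ 1: {1,5,6,9}  (accept∈set)
'd' @ 2: {1,3,4,7}  (accept∈set)
'b' @ 3: {5,6}
'd' @ 4: {1,3,4,7}  (accept∈set)
'b' @ 5: {5,6}
'c' @ 6: {1,3,4,7}  (accept∈set)
end set {1,3,4,7} — state 1 in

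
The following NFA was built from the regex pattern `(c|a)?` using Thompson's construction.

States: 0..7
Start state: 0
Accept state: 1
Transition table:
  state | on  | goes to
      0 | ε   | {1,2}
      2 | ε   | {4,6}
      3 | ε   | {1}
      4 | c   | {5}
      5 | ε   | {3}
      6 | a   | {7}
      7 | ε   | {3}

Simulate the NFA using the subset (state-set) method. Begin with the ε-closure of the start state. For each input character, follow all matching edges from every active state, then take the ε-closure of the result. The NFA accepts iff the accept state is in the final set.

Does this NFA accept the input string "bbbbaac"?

S₀ = ε-closure({0}) = {0,1,2,4,6}
'b' @ 1: {}  — no active states
rest 'bbbaac' ignored (set empty)
final: {}; accept 1 not in set

Answer: REJECT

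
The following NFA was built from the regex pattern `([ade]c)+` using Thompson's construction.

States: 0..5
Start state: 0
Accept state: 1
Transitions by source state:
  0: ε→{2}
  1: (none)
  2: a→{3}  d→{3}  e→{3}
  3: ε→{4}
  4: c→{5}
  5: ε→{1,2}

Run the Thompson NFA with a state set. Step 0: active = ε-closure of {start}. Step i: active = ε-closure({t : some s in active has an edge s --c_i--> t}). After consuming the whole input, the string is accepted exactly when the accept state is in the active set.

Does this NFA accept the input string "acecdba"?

Answer: REJECT

Trace:
S₀ = ε-closure({0}) = {0,2}
'a' @ 1: {3,4}
'c' @ 2: {1,2,5}  (accept∈set)
'e' @ 3: {3,4}
'c' @ 4: {1,2,5}  (accept∈set)
'd' @ 5: {3,4}
'b' @ 6: {}  — no active states
rest 'a' ignored (set empty)
final: {}; accept 1 not in set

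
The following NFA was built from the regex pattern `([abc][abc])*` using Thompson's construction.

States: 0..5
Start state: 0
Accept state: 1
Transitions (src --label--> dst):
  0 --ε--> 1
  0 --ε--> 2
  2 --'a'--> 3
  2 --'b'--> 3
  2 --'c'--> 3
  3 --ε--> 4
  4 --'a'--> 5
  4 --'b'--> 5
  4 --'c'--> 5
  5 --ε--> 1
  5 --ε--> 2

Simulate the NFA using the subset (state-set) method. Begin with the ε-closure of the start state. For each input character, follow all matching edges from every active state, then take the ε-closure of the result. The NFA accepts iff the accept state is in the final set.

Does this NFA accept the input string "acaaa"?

Answer: REJECT

Trace:
S₀ = ε-closure({0}) = {0,1,2}
'a' @ 1: {3,4}
'c' @ 2: {1,2,5}  (accept∈set)
'a' @ 3: {3,4}
'a' @ 4: {1,2,5}  (accept∈set)
'a' @ 5: {3,4}
after full input: {3,4}  (accept=1 not in)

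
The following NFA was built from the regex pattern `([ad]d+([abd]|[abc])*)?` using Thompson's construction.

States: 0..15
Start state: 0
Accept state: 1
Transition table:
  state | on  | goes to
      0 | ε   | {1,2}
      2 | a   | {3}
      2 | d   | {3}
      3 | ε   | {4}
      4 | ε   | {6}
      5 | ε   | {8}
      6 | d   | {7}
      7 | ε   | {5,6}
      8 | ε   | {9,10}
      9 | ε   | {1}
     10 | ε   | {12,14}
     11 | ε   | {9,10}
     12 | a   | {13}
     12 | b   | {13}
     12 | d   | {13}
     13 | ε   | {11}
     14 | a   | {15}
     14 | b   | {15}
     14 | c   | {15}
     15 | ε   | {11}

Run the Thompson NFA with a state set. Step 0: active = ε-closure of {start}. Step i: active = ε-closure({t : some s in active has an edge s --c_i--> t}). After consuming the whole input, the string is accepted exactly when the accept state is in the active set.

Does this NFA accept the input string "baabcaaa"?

Answer: REJECT

Steps:
start: ε-closure({0}) = {0,1,2}
'b' @ 1: {}  — dead — no transitions
rest 'aabcaaa' ignored (set empty)
end set {} — state 1 not in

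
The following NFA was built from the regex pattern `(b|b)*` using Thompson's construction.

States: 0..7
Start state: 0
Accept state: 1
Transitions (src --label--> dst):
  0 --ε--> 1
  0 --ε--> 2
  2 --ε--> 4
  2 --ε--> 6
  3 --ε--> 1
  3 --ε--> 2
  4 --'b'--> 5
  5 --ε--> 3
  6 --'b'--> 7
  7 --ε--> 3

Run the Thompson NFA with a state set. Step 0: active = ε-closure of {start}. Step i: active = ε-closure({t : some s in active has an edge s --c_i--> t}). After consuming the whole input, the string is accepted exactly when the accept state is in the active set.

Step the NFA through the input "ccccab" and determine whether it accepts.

Answer: REJECT

Derivation:
initial (ε-close {0}): {0,1,2,4,6}
'c' @ 1: {}  — dead — no transitions
rest 'cccab' ignored (set empty)
final: {}; accept 1 not in set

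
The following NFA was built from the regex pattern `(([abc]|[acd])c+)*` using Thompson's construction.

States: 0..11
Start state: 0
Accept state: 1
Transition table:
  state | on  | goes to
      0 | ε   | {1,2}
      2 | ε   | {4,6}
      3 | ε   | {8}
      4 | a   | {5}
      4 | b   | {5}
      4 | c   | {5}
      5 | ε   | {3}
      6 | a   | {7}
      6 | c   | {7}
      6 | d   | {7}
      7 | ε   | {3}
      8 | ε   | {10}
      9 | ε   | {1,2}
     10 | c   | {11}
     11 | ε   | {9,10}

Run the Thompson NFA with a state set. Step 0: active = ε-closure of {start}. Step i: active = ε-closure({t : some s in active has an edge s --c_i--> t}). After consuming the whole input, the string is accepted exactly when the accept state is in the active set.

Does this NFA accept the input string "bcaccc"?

Answer: ACCEPT

Derivation:
S₀ = ε-closure({0}) = {0,1,2,4,6}
'b' @ 1: {3,5,8,10}
'c' @ 2: {1,2,4,6,9,10,11}  [accepting]
'a' @ 3: {3,5,7,8,10}
'c' @ 4: {1,2,4,6,9,10,11}  [accepting]
'c' @ 5: {1,2,3,4,5,6,7,8,9,10,11}  [accepting]
'c' @ 6: {1,2,3,4,5,6,7,8,9,10,11}  [accepting]
after full input: {1,2,3,4,5,6,7,8,9,10,11}  (accept=1 in)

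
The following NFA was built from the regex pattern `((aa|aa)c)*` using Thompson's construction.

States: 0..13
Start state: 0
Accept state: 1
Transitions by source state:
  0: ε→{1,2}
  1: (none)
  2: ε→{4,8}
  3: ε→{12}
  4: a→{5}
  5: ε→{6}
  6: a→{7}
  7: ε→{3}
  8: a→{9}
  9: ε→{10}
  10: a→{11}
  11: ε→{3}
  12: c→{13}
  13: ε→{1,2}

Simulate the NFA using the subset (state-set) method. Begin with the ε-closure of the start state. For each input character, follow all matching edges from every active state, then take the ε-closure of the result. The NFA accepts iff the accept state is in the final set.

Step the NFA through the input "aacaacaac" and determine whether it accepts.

S₀ = ε-closure({0}) = {0,1,2,4,8}
'a' @ 1: {5,6,9,10}
'a' @ 2: {3,7,11,12}
'c' @ 3: {1,2,4,8,13}  (accept∈set)
'a' @ 4: {5,6,9,10}
'a' @ 5: {3,7,11,12}
'c' @ 6: {1,2,4,8,13}  (accept∈set)
'a' @ 7: {5,6,9,10}
'a' @ 8: {3,7,11,12}
'c' @ 9: {1,2,4,8,13}  (accept∈set)
final: {1,2,4,8,13}; accept 1 in set

Answer: ACCEPT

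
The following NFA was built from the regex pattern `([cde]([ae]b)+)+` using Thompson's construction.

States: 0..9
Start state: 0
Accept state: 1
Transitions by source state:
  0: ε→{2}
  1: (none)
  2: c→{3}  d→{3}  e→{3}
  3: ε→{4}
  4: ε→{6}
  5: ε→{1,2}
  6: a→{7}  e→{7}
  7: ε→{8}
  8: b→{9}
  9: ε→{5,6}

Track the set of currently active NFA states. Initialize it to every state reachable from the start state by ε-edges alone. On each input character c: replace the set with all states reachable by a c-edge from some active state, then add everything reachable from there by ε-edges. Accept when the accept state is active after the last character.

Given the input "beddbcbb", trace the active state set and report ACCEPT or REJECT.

Answer: REJECT

Trace:
initial (ε-close {0}): {0,2}
'b' @ 1: {}  — no active states
rest 'eddbcbb' ignored (set empty)
after full input: {}  (accept=1 not in)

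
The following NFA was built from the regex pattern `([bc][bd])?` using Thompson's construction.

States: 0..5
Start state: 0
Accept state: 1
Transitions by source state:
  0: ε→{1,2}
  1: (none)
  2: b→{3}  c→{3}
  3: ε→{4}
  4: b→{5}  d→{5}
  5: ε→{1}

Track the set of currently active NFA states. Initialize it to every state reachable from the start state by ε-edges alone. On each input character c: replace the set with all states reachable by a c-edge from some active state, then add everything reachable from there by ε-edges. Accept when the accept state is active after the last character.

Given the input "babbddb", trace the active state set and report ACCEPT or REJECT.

Answer: REJECT

Derivation:
start: ε-closure({0}) = {0,1,2}
'b' @ 1: {3,4}
'a' @ 2: {}  — state set empty
rest 'bbddb' ignored (set empty)
end set {} — state 1 not in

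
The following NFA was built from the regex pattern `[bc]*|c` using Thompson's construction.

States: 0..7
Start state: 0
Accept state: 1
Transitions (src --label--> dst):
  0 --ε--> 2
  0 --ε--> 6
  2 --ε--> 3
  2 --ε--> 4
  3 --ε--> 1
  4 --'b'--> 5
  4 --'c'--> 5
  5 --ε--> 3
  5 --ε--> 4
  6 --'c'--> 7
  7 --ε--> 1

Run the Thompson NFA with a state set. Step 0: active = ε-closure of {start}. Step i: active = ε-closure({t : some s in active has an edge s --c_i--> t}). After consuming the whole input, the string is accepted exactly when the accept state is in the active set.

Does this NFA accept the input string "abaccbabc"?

Answer: REJECT

Derivation:
initial (ε-close {0}): {0,1,2,3,4,6}
'a' @ 1: {}  — no active states
rest 'baccbabc' ignored (set empty)
end set {} — state 1 not in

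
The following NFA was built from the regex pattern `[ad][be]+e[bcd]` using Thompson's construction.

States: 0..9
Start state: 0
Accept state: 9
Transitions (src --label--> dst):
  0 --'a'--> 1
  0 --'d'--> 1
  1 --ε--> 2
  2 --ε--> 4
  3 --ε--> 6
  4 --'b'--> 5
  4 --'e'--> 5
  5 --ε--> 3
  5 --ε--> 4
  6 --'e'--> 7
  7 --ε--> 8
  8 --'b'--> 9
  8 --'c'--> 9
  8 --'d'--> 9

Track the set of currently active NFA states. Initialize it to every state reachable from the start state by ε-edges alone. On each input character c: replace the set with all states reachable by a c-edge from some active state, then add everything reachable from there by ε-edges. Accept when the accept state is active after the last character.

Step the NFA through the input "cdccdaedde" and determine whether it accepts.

S₀ = ε-closure({0}) = {0}
'c' @ 1: {}  — no active states
rest 'dccdaedde' ignored (set empty)
after full input: {}  (accept=9 not in)

Answer: REJECT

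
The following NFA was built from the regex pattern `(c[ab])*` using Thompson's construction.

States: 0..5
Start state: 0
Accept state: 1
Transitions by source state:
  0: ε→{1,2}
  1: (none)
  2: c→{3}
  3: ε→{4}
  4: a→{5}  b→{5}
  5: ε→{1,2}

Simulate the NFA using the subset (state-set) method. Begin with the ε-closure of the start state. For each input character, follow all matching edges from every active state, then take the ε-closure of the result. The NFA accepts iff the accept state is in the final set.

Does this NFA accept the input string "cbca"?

Answer: ACCEPT

Trace:
initial (ε-close {0}): {0,1,2}
'c' @ 1: {3,4}
'b' @ 2: {1,2,5}  [accepting]
'c' @ 3: {3,4}
'a' @ 4: {1,2,5}  [accepting]
final: {1,2,5}; accept 1 in set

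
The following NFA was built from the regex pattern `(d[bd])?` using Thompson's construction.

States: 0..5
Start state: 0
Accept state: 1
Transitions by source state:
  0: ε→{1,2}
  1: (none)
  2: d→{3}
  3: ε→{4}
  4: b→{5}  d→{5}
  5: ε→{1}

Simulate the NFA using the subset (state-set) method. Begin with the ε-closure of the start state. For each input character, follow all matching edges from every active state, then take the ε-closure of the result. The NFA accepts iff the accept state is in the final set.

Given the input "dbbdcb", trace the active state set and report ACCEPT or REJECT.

Answer: REJECT

Derivation:
S₀ = ε-closure({0}) = {0,1,2}
'd' @ 1: {3,4}
'b' @ 2: {1,5}  [accepting]
'b' @ 3: {}  — state set empty
rest 'dcb' ignored (set empty)
final: {}; accept 1 not in set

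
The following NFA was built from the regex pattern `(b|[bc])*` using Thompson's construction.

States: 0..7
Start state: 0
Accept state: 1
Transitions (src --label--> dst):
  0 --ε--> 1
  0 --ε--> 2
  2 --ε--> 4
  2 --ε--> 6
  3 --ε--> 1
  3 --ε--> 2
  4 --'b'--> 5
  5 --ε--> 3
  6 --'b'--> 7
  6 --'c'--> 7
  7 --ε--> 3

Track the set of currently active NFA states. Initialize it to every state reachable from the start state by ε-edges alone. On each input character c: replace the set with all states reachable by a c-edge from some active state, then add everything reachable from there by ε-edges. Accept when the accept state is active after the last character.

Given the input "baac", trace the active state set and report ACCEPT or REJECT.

Answer: REJECT

Steps:
start: ε-closure({0}) = {0,1,2,4,6}
'b' @ 1: {1,2,3,4,5,6,7}  [accepting]
'a' @ 2: {}  — no active states
rest 'ac' ignored (set empty)
after full input: {}  (accept=1 not in)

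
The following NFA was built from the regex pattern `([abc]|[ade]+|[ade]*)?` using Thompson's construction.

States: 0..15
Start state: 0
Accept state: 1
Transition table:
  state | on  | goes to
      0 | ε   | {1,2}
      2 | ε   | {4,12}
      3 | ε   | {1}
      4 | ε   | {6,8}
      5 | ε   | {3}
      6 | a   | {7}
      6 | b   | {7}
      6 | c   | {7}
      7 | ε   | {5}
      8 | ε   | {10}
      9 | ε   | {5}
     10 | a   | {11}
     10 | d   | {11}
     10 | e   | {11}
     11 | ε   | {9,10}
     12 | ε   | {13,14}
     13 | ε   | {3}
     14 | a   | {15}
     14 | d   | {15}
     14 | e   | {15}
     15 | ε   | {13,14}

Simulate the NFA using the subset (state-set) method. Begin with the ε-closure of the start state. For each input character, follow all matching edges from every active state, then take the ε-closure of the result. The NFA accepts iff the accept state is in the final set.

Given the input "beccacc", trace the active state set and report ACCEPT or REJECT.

start: ε-closure({0}) = {0,1,2,3,4,6,8,10,12,13,14}
'b' @ 1: {1,3,5,7}  ✓accept
'e' @ 2: {}  — no active states
rest 'ccacc' ignored (set empty)
final: {}; accept 1 not in set

Answer: REJECT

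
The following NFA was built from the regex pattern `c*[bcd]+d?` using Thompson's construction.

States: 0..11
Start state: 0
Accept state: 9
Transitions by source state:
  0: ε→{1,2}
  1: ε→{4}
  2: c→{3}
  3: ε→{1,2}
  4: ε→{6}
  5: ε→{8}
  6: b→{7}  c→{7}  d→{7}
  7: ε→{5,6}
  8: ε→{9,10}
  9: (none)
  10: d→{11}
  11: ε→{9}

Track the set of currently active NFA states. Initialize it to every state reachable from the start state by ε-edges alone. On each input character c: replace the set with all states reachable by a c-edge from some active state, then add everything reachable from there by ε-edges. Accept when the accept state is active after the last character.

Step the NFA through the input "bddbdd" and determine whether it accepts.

Answer: ACCEPT

Trace:
S₀ = ε-closure({0}) = {0,1,2,4,6}
'b' @ 1: {5,6,7,8,9,10}  [accepting]
'd' @ 2: {5,6,7,8,9,10,11}  [accepting]
'd' @ 3: {5,6,7,8,9,10,11}  [accepting]
'b' @ 4: {5,6,7,8,9,10}  [accepting]
'd' @ 5: {5,6,7,8,9,10,11}  [accepting]
'd' @ 6: {5,6,7,8,9,10,11}  [accepting]
end set {5,6,7,8,9,10,11} — state 9 in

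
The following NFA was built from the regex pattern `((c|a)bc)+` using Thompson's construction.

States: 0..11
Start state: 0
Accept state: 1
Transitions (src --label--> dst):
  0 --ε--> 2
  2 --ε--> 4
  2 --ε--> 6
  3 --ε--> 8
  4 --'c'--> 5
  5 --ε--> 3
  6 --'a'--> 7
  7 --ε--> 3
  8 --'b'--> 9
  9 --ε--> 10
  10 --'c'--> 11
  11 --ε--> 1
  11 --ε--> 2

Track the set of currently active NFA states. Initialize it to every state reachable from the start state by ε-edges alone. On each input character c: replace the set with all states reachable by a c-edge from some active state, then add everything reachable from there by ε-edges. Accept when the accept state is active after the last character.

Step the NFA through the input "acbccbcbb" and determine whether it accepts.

Answer: REJECT

Steps:
S₀ = ε-closure({0}) = {0,2,4,6}
'a' @ 1: {3,7,8}
'c' @ 2: {}  — state set empty
rest 'bccbcbb' ignored (set empty)
end set {} — state 1 not in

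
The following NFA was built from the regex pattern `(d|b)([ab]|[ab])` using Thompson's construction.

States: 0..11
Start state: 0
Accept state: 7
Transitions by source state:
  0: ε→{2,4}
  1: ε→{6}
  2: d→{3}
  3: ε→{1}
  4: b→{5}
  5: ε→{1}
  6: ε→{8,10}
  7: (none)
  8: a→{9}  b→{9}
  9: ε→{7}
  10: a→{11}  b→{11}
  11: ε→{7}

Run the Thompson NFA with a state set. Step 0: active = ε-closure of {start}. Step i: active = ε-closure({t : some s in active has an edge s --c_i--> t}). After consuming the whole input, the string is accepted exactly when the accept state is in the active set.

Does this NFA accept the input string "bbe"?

Answer: REJECT

Trace:
S₀ = ε-closure({0}) = {0,2,4}
'b' @ 1: {1,5,6,8,10}
'b' @ 2: {7,9,11}  [accepting]
'e' @ 3: {}  — dead — no transitions
end set {} — state 7 not in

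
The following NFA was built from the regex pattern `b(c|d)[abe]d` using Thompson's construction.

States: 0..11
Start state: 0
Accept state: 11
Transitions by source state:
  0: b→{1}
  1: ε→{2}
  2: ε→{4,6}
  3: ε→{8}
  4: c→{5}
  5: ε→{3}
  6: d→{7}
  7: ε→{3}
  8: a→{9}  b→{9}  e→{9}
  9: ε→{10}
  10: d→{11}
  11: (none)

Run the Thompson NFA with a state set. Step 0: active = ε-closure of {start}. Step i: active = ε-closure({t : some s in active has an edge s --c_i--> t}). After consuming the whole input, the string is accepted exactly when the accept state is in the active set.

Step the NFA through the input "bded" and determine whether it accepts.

Answer: ACCEPT

Trace:
initial (ε-close {0}): {0}
'b' @ 1: {1,2,4,6}
'd' @ 2: {3,7,8}
'e' @ 3: {9,10}
'd' @ 4: {11}  (accept∈set)
after full input: {11}  (accept=11 in)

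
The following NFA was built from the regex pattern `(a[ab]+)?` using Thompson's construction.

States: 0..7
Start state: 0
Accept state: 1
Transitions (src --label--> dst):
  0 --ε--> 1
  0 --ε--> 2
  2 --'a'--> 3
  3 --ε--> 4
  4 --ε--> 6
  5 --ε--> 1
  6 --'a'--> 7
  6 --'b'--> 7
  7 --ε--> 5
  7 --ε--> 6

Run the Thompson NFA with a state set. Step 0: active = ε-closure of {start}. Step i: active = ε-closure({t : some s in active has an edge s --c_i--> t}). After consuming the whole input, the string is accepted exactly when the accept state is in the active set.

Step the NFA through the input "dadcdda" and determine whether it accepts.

Answer: REJECT

Steps:
initial (ε-close {0}): {0,1,2}
'd' @ 1: {}  — no active states
rest 'adcdda' ignored (set empty)
final: {}; accept 1 not in set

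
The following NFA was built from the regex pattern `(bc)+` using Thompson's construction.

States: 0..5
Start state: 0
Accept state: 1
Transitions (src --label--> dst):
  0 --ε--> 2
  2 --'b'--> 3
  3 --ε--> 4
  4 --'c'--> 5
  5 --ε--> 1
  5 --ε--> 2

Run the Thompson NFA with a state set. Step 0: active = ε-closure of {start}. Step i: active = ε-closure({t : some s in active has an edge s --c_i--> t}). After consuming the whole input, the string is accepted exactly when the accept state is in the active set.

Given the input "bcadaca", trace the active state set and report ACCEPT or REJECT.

initial (ε-close {0}): {0,2}
'b' @ 1: {3,4}
'c' @ 2: {1,2,5}  [accepting]
'a' @ 3: {}  — no active states
rest 'daca' ignored (set empty)
final: {}; accept 1 not in set

Answer: REJECT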